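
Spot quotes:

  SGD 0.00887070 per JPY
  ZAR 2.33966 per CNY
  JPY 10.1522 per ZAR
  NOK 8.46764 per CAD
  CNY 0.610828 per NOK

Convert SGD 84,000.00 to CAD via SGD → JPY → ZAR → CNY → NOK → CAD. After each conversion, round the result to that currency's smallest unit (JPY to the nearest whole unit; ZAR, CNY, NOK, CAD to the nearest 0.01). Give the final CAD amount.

CAD 77,077.42

SGD 84,000.00 ÷ 0.00887070 = JPY 9,469,377
JPY 9,469,377 ÷ 10.1522 = ZAR 932,741.38
ZAR 932,741.38 ÷ 2.33966 = CNY 398,665.35
CNY 398,665.35 ÷ 0.610828 = NOK 652,663.84
NOK 652,663.84 ÷ 8.46764 = CAD 77,077.42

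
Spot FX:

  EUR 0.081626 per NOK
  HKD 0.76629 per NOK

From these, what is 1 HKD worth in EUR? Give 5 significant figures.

1 HKD ÷ 0.76629 = 1.30499 NOK
1.30499 NOK × 0.081626 = 0.106521 EUR

HKD/EUR = 0.10652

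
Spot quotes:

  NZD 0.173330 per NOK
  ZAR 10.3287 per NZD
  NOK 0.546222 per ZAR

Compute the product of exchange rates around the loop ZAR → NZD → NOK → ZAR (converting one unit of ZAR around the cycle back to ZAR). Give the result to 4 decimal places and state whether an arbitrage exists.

Around ZAR → NZD → NOK → ZAR: 1 ÷ 10.3287 ÷ 0.173330 ÷ 0.546222 = 1.022613
Product > 1; profitable direction is ZAR → NZD → NOK → ZAR.

1.0226 (arbitrage exists)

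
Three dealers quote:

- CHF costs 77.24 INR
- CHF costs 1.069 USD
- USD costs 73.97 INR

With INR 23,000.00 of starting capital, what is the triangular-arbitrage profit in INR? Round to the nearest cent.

Profitable loop is INR → CHF → USD → INR:
INR 23,000.00 ÷ 77.24 = CHF 297.77
CHF 297.77 × 1.069 = USD 318.32
USD 318.32 × 73.97 = INR 23,546.10
Profit = INR 23,546.10 − INR 23,000.00

Profit: INR 546.10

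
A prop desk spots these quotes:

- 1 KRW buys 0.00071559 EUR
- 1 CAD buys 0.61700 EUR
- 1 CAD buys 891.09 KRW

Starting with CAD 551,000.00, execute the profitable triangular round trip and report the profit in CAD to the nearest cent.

Profitable loop is CAD → KRW → EUR → CAD:
CAD 551,000.00 × 891.09 = KRW 490,990,590
KRW 490,990,590 × 0.00071559 = EUR 351,347.96
EUR 351,347.96 ÷ 0.61700 = CAD 569,445.63
Profit = CAD 569,445.63 − CAD 551,000.00

Profit: CAD 18,445.63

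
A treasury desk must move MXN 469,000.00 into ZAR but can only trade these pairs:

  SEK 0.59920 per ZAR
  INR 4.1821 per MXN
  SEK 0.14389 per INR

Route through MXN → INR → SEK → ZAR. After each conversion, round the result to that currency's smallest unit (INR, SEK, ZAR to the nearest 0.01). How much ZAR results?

ZAR 471,005.59

MXN 469,000.00 × 4.1821 = INR 1,961,404.90
INR 1,961,404.90 × 0.14389 = SEK 282,226.55
SEK 282,226.55 ÷ 0.59920 = ZAR 471,005.59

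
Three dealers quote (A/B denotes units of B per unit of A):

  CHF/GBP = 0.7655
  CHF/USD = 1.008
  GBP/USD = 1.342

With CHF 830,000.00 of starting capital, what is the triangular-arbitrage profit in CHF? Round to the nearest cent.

Profitable loop is CHF → GBP → USD → CHF:
CHF 830,000.00 × 0.7655 = GBP 635,365.00
GBP 635,365.00 × 1.342 = USD 852,659.83
USD 852,659.83 ÷ 1.008 = CHF 845,892.69
Profit = CHF 845,892.69 − CHF 830,000.00

Profit: CHF 15,892.69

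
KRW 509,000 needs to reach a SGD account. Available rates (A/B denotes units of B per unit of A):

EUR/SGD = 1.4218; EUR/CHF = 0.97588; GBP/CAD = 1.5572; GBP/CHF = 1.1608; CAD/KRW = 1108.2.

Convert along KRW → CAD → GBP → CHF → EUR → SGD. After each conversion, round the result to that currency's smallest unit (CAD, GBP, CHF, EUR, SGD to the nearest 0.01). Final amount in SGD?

KRW 509,000 ÷ 1108.2 = CAD 459.30
CAD 459.30 ÷ 1.5572 = GBP 294.95
GBP 294.95 × 1.1608 = CHF 342.38
CHF 342.38 ÷ 0.97588 = EUR 350.84
EUR 350.84 × 1.4218 = SGD 498.82

SGD 498.82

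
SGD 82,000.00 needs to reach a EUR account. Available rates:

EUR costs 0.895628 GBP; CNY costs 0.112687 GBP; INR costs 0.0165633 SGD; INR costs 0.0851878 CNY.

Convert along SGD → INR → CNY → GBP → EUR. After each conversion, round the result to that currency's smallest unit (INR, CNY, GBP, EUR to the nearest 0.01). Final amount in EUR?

EUR 53,062.85

SGD 82,000.00 ÷ 0.0165633 = INR 4,950,704.27
INR 4,950,704.27 × 0.0851878 = CNY 421,739.61
CNY 421,739.61 × 0.112687 = GBP 47,524.57
GBP 47,524.57 ÷ 0.895628 = EUR 53,062.85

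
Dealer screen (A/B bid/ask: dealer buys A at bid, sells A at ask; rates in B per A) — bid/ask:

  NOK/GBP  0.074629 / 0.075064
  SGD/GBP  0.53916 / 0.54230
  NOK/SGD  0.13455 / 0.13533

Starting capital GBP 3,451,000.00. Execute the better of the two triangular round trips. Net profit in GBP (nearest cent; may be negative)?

Best loop GBP → SGD → NOK → GBP:
GBP 3,451,000.00 ÷ 0.54230 (buy SGD at ask) = SGD 6,363,636.36
SGD 6,363,636.36 ÷ 0.13533 (buy NOK at ask) = NOK 47,023,101.78
NOK 47,023,101.78 × 0.074629 (sell NOK at bid) = GBP 3,509,287.06

Net profit: GBP 58,287.06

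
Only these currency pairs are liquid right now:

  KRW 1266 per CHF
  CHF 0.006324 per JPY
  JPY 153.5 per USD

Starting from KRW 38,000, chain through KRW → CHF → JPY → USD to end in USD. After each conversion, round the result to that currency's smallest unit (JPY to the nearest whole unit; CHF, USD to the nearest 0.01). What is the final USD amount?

USD 30.93

KRW 38,000 ÷ 1266 = CHF 30.02
CHF 30.02 ÷ 0.006324 = JPY 4,747
JPY 4,747 ÷ 153.5 = USD 30.93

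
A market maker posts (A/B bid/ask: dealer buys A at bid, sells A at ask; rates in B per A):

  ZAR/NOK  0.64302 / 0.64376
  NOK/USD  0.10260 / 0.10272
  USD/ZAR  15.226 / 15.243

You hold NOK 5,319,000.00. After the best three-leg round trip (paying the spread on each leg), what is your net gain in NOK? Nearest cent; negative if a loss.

Net profit: NOK 24,030.55

Best loop NOK → USD → ZAR → NOK:
NOK 5,319,000.00 × 0.10260 (sell NOK at bid) = USD 545,729.40
USD 545,729.40 × 15.226 (sell USD at bid) = ZAR 8,309,275.84
ZAR 8,309,275.84 × 0.64302 (sell ZAR at bid) = NOK 5,343,030.55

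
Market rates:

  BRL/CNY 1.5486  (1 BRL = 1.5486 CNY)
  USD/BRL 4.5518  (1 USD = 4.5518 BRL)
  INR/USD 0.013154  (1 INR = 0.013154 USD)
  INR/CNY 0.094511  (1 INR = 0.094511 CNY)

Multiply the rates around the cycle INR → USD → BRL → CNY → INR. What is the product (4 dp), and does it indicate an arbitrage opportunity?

0.9811 (arbitrage exists)

Around INR → USD → BRL → CNY → INR: 1 × 0.013154 × 4.5518 × 1.5486 ÷ 0.094511 = 0.981065
Product < 1; profitable direction is INR → CNY → BRL → USD → INR.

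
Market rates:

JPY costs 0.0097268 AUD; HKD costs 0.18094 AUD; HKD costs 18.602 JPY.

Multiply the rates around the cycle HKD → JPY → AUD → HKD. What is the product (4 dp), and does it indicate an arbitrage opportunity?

1.0000 (no arbitrage)

Around HKD → JPY → AUD → HKD: 1 × 18.602 × 0.0097268 ÷ 0.18094 = 0.999989
Product ≈ 1 (deviation 0.001%, within rounding noise).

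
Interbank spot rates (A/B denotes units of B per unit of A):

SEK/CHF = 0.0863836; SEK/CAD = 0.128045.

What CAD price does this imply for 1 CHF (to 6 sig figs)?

1 CHF ÷ 0.0863836 = 11.5763 SEK
11.5763 SEK × 0.128045 = 1.48228 CAD

CHF/CAD = 1.48228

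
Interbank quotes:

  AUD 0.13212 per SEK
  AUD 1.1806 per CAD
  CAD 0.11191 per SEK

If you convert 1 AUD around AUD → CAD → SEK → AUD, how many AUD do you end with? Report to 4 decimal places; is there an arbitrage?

Around AUD → CAD → SEK → AUD: 1 ÷ 1.1806 ÷ 0.11191 × 0.13212 = 0.999993
Product ≈ 1 (deviation 0.001%, within rounding noise).

1.0000 (no arbitrage)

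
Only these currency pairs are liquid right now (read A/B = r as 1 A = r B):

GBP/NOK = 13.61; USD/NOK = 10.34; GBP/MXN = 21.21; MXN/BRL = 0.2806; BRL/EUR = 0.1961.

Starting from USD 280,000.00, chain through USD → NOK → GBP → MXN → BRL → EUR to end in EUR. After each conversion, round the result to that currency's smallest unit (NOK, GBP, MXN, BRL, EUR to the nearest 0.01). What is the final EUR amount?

USD 280,000.00 × 10.34 = NOK 2,895,200.00
NOK 2,895,200.00 ÷ 13.61 = GBP 212,725.94
GBP 212,725.94 × 21.21 = MXN 4,511,917.19
MXN 4,511,917.19 × 0.2806 = BRL 1,266,043.96
BRL 1,266,043.96 × 0.1961 = EUR 248,271.22

EUR 248,271.22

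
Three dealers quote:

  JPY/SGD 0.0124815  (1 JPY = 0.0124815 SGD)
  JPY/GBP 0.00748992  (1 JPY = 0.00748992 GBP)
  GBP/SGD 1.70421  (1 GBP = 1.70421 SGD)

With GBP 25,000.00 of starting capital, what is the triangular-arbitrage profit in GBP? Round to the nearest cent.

Profit: GBP 566.63

Profitable loop is GBP → SGD → JPY → GBP:
GBP 25,000.00 × 1.70421 = SGD 42,605.25
SGD 42,605.25 ÷ 0.0124815 = JPY 3,413,472
JPY 3,413,472 × 0.00748992 = GBP 25,566.63
Profit = GBP 25,566.63 − GBP 25,000.00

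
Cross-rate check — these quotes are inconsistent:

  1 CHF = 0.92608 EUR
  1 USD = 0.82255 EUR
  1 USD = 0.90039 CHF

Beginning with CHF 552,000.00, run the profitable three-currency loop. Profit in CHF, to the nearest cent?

Profitable loop is CHF → EUR → USD → CHF:
CHF 552,000.00 × 0.92608 = EUR 511,196.16
EUR 511,196.16 ÷ 0.82255 = USD 621,477.31
USD 621,477.31 × 0.90039 = CHF 559,571.95
Profit = CHF 559,571.95 − CHF 552,000.00

Profit: CHF 7,571.95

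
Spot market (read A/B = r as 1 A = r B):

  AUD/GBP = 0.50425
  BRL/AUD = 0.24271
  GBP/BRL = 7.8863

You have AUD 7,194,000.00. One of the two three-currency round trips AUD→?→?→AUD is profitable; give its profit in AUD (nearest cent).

Profit: AUD 259,556.75

Profitable loop is AUD → BRL → GBP → AUD:
AUD 7,194,000.00 ÷ 0.24271 = BRL 29,640,311.48
BRL 29,640,311.48 ÷ 7.8863 = GBP 3,758,455.99
GBP 3,758,455.99 ÷ 0.50425 = AUD 7,453,556.75
Profit = AUD 7,453,556.75 − AUD 7,194,000.00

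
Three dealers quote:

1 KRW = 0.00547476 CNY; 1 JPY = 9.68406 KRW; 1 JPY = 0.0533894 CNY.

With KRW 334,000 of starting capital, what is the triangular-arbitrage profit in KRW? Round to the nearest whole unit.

Profit: KRW 2,340

Profitable loop is KRW → JPY → CNY → KRW:
KRW 334,000 ÷ 9.68406 = JPY 34,490
JPY 34,490 × 0.0533894 = CNY 1,841.38
CNY 1,841.38 ÷ 0.00547476 = KRW 336,340
Profit = KRW 336,340 − KRW 334,000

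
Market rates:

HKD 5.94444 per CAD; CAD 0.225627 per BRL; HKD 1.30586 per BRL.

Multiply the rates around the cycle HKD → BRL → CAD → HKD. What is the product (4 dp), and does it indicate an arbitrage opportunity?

1.0271 (arbitrage exists)

Around HKD → BRL → CAD → HKD: 1 ÷ 1.30586 × 0.225627 × 5.94444 = 1.027083
Product > 1; profitable direction is HKD → BRL → CAD → HKD.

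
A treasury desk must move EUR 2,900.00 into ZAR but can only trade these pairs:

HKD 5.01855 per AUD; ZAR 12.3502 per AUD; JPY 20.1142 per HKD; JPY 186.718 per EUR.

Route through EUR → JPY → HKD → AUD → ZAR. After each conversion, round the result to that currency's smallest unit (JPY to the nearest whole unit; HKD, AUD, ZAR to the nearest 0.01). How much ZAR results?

ZAR 66,248.57

EUR 2,900.00 × 186.718 = JPY 541,482
JPY 541,482 ÷ 20.1142 = HKD 26,920.38
HKD 26,920.38 ÷ 5.01855 = AUD 5,364.17
AUD 5,364.17 × 12.3502 = ZAR 66,248.57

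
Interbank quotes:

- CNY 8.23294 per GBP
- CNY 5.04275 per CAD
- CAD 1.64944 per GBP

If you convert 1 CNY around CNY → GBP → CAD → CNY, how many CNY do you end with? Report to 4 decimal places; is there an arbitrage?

1.0103 (arbitrage exists)

Around CNY → GBP → CAD → CNY: 1 ÷ 8.23294 × 1.64944 × 5.04275 = 1.010297
Product > 1; profitable direction is CNY → GBP → CAD → CNY.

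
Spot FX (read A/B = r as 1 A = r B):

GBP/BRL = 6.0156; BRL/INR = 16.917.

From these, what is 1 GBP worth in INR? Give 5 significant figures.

GBP/INR = 101.77

1 GBP × 6.0156 = 6.0156 BRL
6.0156 BRL × 16.917 = 101.766 INR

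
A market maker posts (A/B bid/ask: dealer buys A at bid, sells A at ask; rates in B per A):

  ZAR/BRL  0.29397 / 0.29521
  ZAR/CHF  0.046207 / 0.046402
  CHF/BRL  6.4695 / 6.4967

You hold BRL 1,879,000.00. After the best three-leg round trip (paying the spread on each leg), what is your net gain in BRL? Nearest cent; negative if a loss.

Net profit: BRL 23,717.03

Best loop BRL → ZAR → CHF → BRL:
BRL 1,879,000.00 ÷ 0.29521 (buy ZAR at ask) = ZAR 6,364,960.54
ZAR 6,364,960.54 × 0.046207 (sell ZAR at bid) = CHF 294,105.73
CHF 294,105.73 × 6.4695 (sell CHF at bid) = BRL 1,902,717.03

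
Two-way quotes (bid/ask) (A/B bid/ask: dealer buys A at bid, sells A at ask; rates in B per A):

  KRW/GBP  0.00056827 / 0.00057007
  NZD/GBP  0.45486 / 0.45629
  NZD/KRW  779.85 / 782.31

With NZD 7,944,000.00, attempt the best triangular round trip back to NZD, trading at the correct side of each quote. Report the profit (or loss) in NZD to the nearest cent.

Net profit: NZD 158,329.75

Best loop NZD → GBP → KRW → NZD:
NZD 7,944,000.00 × 0.45486 (sell NZD at bid) = GBP 3,613,407.84
GBP 3,613,407.84 ÷ 0.00057007 (buy KRW at ask) = KRW 6,338,533,584
KRW 6,338,533,584 ÷ 782.31 (buy NZD at ask) = NZD 8,102,329.75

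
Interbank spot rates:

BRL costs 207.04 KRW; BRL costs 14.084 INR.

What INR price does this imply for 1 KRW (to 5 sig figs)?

1 KRW ÷ 207.04 = 0.00482998 BRL
0.00482998 BRL × 14.084 = 0.0680255 INR

KRW/INR = 0.068026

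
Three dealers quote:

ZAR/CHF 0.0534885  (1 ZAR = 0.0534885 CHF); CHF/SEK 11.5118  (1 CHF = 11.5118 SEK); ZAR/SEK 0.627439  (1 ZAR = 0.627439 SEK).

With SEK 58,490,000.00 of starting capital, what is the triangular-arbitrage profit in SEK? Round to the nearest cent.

Profitable loop is SEK → CHF → ZAR → SEK:
SEK 58,490,000.00 ÷ 11.5118 = CHF 5,080,873.54
CHF 5,080,873.54 ÷ 0.0534885 = ZAR 94,990,017.26
ZAR 94,990,017.26 × 0.627439 = SEK 59,600,441.44
Profit = SEK 59,600,441.44 − SEK 58,490,000.00

Profit: SEK 1,110,441.44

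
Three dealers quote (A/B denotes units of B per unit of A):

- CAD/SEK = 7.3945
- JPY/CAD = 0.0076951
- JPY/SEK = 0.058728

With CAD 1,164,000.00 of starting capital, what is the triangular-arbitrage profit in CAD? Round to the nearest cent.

Profit: CAD 37,365.37

Profitable loop is CAD → JPY → SEK → CAD:
CAD 1,164,000.00 ÷ 0.0076951 = JPY 151,265,091
JPY 151,265,091 × 0.058728 = SEK 8,883,496.25
SEK 8,883,496.25 ÷ 7.3945 = CAD 1,201,365.37
Profit = CAD 1,201,365.37 − CAD 1,164,000.00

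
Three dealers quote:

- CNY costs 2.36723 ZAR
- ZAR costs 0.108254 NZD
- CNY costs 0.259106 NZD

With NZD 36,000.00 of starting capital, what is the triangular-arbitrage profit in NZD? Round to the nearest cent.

Profitable loop is NZD → ZAR → CNY → NZD:
NZD 36,000.00 ÷ 0.108254 = ZAR 332,551.22
ZAR 332,551.22 ÷ 2.36723 = CNY 140,481.16
CNY 140,481.16 × 0.259106 = NZD 36,399.51
Profit = NZD 36,399.51 − NZD 36,000.00

Profit: NZD 399.51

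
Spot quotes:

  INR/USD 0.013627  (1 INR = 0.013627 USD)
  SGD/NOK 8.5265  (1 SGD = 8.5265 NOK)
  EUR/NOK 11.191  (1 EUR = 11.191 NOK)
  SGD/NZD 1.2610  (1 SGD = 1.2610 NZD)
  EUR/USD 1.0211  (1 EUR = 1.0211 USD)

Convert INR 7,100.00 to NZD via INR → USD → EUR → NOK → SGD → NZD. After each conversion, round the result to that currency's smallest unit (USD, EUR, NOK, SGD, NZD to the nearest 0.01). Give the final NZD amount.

INR 7,100.00 × 0.013627 = USD 96.75
USD 96.75 ÷ 1.0211 = EUR 94.75
EUR 94.75 × 11.191 = NOK 1,060.35
NOK 1,060.35 ÷ 8.5265 = SGD 124.36
SGD 124.36 × 1.2610 = NZD 156.82

NZD 156.82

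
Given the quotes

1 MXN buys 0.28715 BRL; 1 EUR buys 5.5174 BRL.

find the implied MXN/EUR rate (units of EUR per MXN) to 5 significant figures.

1 MXN × 0.28715 = 0.28715 BRL
0.28715 BRL ÷ 5.5174 = 0.0520444 EUR

MXN/EUR = 0.052044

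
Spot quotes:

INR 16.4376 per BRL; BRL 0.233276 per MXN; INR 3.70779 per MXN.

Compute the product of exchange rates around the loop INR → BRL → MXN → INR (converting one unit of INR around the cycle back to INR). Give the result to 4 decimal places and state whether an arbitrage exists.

0.9670 (arbitrage exists)

Around INR → BRL → MXN → INR: 1 ÷ 16.4376 ÷ 0.233276 × 3.70779 = 0.966956
Product < 1; profitable direction is INR → MXN → BRL → INR.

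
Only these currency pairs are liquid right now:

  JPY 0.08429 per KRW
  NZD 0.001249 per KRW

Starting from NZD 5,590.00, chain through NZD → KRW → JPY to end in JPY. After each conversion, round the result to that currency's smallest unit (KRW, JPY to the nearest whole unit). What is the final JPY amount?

NZD 5,590.00 ÷ 0.001249 = KRW 4,475,580
KRW 4,475,580 × 0.08429 = JPY 377,247

JPY 377,247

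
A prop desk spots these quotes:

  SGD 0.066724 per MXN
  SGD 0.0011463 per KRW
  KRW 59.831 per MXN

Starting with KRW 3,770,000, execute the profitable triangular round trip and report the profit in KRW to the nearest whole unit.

Profit: KRW 105,108

Profitable loop is KRW → SGD → MXN → KRW:
KRW 3,770,000 × 0.0011463 = SGD 4,321.55
SGD 4,321.55 ÷ 0.066724 = MXN 64,767.56
MXN 64,767.56 × 59.831 = KRW 3,875,108
Profit = KRW 3,875,108 − KRW 3,770,000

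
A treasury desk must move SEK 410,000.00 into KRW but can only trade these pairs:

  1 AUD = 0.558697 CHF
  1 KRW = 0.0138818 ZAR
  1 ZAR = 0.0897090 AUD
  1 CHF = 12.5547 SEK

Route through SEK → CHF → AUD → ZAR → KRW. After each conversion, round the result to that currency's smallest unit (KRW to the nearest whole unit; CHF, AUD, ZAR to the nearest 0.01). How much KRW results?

SEK 410,000.00 ÷ 12.5547 = CHF 32,657.09
CHF 32,657.09 ÷ 0.558697 = AUD 58,452.24
AUD 58,452.24 ÷ 0.0897090 = ZAR 651,576.10
ZAR 651,576.10 ÷ 0.0138818 = KRW 46,937,436

KRW 46,937,436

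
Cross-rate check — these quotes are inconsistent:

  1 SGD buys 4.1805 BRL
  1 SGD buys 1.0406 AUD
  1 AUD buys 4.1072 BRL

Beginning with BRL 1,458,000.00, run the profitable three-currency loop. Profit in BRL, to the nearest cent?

Profit: BRL 32,592.63

Profitable loop is BRL → SGD → AUD → BRL:
BRL 1,458,000.00 ÷ 4.1805 = SGD 348,762.11
SGD 348,762.11 × 1.0406 = AUD 362,921.85
AUD 362,921.85 × 4.1072 = BRL 1,490,592.63
Profit = BRL 1,490,592.63 − BRL 1,458,000.00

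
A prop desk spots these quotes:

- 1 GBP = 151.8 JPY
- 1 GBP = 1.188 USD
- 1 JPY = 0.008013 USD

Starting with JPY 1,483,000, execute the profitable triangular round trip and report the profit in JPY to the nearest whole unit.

Profit: JPY 35,419

Profitable loop is JPY → USD → GBP → JPY:
JPY 1,483,000 × 0.008013 = USD 11,883.28
USD 11,883.28 ÷ 1.188 = GBP 10,002.76
GBP 10,002.76 × 151.8 = JPY 1,518,419
Profit = JPY 1,518,419 − JPY 1,483,000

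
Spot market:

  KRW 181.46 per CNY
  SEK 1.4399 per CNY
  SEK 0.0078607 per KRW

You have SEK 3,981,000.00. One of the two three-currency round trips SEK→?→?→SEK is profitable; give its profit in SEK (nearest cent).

Profit: SEK 37,670.33

Profitable loop is SEK → KRW → CNY → SEK:
SEK 3,981,000.00 ÷ 0.0078607 = KRW 506,443,447
KRW 506,443,447 ÷ 181.46 = CNY 2,790,937.10
CNY 2,790,937.10 × 1.4399 = SEK 4,018,670.33
Profit = SEK 4,018,670.33 − SEK 3,981,000.00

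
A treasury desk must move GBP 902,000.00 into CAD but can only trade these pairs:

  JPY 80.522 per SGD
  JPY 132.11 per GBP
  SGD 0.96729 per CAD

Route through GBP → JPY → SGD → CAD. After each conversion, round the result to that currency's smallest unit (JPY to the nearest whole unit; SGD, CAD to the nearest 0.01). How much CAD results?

GBP 902,000.00 × 132.11 = JPY 119,163,220
JPY 119,163,220 ÷ 80.522 = SGD 1,479,884.01
SGD 1,479,884.01 ÷ 0.96729 = CAD 1,529,927.95

CAD 1,529,927.95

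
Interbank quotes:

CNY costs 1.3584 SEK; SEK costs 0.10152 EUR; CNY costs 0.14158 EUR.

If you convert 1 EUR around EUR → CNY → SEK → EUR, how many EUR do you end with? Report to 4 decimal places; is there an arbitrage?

Around EUR → CNY → SEK → EUR: 1 ÷ 0.14158 × 1.3584 × 0.10152 = 0.974041
Product < 1; profitable direction is EUR → SEK → CNY → EUR.

0.9740 (arbitrage exists)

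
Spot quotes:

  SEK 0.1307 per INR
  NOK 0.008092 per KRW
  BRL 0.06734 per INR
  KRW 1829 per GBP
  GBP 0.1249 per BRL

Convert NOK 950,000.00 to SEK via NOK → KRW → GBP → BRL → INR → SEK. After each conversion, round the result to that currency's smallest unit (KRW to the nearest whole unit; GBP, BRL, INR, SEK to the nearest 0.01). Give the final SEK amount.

NOK 950,000.00 ÷ 0.008092 = KRW 117,399,901
KRW 117,399,901 ÷ 1829 = GBP 64,188.03
GBP 64,188.03 ÷ 0.1249 = BRL 513,915.37
BRL 513,915.37 ÷ 0.06734 = INR 7,631,650.88
INR 7,631,650.88 × 0.1307 = SEK 997,456.77

SEK 997,456.77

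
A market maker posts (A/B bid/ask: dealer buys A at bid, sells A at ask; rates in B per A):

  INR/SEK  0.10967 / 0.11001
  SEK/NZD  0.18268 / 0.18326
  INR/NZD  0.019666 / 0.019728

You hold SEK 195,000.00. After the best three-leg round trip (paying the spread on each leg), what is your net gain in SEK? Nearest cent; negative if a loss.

Best loop SEK → NZD → INR → SEK:
SEK 195,000.00 × 0.18268 (sell SEK at bid) = NZD 35,622.60
NZD 35,622.60 ÷ 0.019728 (buy INR at ask) = INR 1,805,687.35
INR 1,805,687.35 × 0.10967 (sell INR at bid) = SEK 198,029.73

Net profit: SEK 3,029.73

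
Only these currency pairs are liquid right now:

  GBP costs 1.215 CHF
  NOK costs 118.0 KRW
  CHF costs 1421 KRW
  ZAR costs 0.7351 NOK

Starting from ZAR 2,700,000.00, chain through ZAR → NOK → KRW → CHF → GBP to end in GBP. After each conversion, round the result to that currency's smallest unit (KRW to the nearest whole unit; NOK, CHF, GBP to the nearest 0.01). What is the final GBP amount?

GBP 135,650.63

ZAR 2,700,000.00 × 0.7351 = NOK 1,984,770.00
NOK 1,984,770.00 × 118.0 = KRW 234,202,860
KRW 234,202,860 ÷ 1421 = CHF 164,815.52
CHF 164,815.52 ÷ 1.215 = GBP 135,650.63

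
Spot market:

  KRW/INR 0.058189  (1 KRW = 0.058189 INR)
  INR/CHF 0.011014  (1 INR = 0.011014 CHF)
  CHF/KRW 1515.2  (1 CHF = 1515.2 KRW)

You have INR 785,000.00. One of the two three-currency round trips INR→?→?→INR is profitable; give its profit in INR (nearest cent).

Profit: INR 23,376.59

Profitable loop is INR → KRW → CHF → INR:
INR 785,000.00 ÷ 0.058189 = KRW 13,490,522
KRW 13,490,522 ÷ 1515.2 = CHF 8,903.46
CHF 8,903.46 ÷ 0.011014 = INR 808,376.59
Profit = INR 808,376.59 − INR 785,000.00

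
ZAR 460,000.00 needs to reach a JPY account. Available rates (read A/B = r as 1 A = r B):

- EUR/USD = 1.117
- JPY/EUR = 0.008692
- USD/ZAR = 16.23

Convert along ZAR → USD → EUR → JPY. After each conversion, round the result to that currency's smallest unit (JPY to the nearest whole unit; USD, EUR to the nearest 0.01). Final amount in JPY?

ZAR 460,000.00 ÷ 16.23 = USD 28,342.58
USD 28,342.58 ÷ 1.117 = EUR 25,373.84
EUR 25,373.84 ÷ 0.008692 = JPY 2,919,218

JPY 2,919,218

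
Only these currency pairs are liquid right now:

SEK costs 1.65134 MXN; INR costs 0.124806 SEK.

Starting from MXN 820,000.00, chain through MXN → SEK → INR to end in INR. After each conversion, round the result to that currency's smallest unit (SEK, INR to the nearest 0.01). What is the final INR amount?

INR 3,978,706.31

MXN 820,000.00 ÷ 1.65134 = SEK 496,566.42
SEK 496,566.42 ÷ 0.124806 = INR 3,978,706.31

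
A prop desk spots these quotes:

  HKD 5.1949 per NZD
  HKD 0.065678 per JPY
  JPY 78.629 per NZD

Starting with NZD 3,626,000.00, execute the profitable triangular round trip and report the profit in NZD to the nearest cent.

Profitable loop is NZD → HKD → JPY → NZD:
NZD 3,626,000.00 × 5.1949 = HKD 18,836,707.40
HKD 18,836,707.40 ÷ 0.065678 = JPY 286,803,913
JPY 286,803,913 ÷ 78.629 = NZD 3,647,558.95
Profit = NZD 3,647,558.95 − NZD 3,626,000.00

Profit: NZD 21,558.95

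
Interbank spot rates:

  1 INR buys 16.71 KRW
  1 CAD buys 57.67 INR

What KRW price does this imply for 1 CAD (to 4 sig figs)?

1 CAD × 57.67 = 57.67 INR
57.67 INR × 16.71 = 963.666 KRW

CAD/KRW = 963.7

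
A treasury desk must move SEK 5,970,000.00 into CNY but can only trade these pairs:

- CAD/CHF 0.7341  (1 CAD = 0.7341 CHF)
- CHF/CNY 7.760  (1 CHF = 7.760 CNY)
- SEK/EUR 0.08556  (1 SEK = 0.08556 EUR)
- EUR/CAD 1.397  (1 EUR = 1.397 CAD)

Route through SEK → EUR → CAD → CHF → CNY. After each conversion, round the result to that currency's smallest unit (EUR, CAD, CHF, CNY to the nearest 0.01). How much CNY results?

CNY 4,064,980.40

SEK 5,970,000.00 × 0.08556 = EUR 510,793.20
EUR 510,793.20 × 1.397 = CAD 713,578.10
CAD 713,578.10 × 0.7341 = CHF 523,837.68
CHF 523,837.68 × 7.760 = CNY 4,064,980.40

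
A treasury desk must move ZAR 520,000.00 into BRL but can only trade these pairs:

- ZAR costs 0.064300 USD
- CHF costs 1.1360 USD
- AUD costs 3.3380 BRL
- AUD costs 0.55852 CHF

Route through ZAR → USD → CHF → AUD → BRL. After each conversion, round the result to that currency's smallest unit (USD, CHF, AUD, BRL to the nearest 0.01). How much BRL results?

BRL 175,907.19

ZAR 520,000.00 × 0.064300 = USD 33,436.00
USD 33,436.00 ÷ 1.1360 = CHF 29,433.10
CHF 29,433.10 ÷ 0.55852 = AUD 52,698.38
AUD 52,698.38 × 3.3380 = BRL 175,907.19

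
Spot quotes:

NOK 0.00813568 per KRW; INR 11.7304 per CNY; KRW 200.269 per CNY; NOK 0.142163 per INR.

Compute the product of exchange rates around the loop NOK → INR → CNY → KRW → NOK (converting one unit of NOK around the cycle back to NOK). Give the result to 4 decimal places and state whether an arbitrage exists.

Around NOK → INR → CNY → KRW → NOK: 1 ÷ 0.142163 ÷ 11.7304 × 200.269 × 0.00813568 = 0.977031
Product < 1; profitable direction is NOK → KRW → CNY → INR → NOK.

0.9770 (arbitrage exists)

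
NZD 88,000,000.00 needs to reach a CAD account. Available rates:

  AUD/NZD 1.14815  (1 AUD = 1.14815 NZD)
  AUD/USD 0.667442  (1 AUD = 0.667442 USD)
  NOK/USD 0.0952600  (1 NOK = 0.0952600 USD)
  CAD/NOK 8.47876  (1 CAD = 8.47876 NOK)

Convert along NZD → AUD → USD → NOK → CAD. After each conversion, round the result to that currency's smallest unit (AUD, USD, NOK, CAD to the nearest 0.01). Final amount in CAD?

CAD 63,336,586.64

NZD 88,000,000.00 ÷ 1.14815 = AUD 76,645,037.67
AUD 76,645,037.67 × 0.667442 = USD 51,156,117.23
USD 51,156,117.23 ÷ 0.0952600 = NOK 537,015,717.30
NOK 537,015,717.30 ÷ 8.47876 = CAD 63,336,586.64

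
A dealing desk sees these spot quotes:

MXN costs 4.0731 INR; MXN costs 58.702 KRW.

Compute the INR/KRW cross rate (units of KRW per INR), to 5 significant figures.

1 INR ÷ 4.0731 = 0.245513 MXN
0.245513 MXN × 58.702 = 14.4121 KRW

INR/KRW = 14.412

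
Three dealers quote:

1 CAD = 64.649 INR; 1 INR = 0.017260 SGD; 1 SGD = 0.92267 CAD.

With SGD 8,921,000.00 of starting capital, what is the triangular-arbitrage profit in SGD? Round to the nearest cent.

Profitable loop is SGD → CAD → INR → SGD:
SGD 8,921,000.00 × 0.92267 = CAD 8,231,139.07
CAD 8,231,139.07 × 64.649 = INR 532,134,909.74
INR 532,134,909.74 × 0.017260 = SGD 9,184,648.54
Profit = SGD 9,184,648.54 − SGD 8,921,000.00

Profit: SGD 263,648.54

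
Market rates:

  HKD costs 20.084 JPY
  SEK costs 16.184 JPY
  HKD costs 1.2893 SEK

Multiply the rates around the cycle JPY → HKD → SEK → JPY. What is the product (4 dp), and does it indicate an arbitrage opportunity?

Around JPY → HKD → SEK → JPY: 1 ÷ 20.084 × 1.2893 × 16.184 = 1.038938
Product > 1; profitable direction is JPY → HKD → SEK → JPY.

1.0389 (arbitrage exists)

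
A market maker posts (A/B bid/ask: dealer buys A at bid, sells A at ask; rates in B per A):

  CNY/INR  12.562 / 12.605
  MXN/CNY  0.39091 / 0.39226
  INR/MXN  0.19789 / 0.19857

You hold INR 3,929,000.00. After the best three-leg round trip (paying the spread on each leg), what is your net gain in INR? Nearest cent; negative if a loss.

Best loop INR → CNY → MXN → INR:
INR 3,929,000.00 ÷ 12.605 (buy CNY at ask) = CNY 311,701.71
CNY 311,701.71 ÷ 0.39226 (buy MXN at ask) = MXN 794,630.36
MXN 794,630.36 ÷ 0.19857 (buy INR at ask) = INR 4,001,764.42

Net profit: INR 72,764.42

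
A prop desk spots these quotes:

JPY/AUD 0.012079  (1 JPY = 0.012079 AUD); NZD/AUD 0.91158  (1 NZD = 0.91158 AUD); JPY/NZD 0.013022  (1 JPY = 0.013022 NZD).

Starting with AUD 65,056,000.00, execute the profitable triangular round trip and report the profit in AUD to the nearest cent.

Profitable loop is AUD → NZD → JPY → AUD:
AUD 65,056,000.00 ÷ 0.91158 = NZD 71,366,199.35
NZD 71,366,199.35 ÷ 0.013022 = JPY 5,480,433,063
JPY 5,480,433,063 × 0.012079 = AUD 66,198,150.97
Profit = AUD 66,198,150.97 − AUD 65,056,000.00

Profit: AUD 1,142,150.97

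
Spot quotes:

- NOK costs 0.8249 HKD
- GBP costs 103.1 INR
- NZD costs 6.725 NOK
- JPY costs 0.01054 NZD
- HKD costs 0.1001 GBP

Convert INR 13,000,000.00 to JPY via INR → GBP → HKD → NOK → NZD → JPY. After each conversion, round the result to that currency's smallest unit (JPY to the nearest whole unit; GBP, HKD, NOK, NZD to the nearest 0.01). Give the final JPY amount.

JPY 21,543,507

INR 13,000,000.00 ÷ 103.1 = GBP 126,091.17
GBP 126,091.17 ÷ 0.1001 = HKD 1,259,652.05
HKD 1,259,652.05 ÷ 0.8249 = NOK 1,527,036.06
NOK 1,527,036.06 ÷ 6.725 = NZD 227,068.56
NZD 227,068.56 ÷ 0.01054 = JPY 21,543,507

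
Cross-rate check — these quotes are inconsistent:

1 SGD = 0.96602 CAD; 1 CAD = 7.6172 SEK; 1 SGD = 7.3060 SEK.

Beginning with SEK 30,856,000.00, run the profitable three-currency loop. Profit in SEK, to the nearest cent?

Profit: SEK 221,167.94

Profitable loop is SEK → SGD → CAD → SEK:
SEK 30,856,000.00 ÷ 7.3060 = SGD 4,223,378.05
SGD 4,223,378.05 × 0.96602 = CAD 4,079,867.66
CAD 4,079,867.66 × 7.6172 = SEK 31,077,167.94
Profit = SEK 31,077,167.94 − SEK 30,856,000.00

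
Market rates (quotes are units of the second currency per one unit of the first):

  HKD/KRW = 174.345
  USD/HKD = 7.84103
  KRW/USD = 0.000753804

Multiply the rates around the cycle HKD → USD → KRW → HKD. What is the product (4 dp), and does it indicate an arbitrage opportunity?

Around HKD → USD → KRW → HKD: 1 ÷ 7.84103 ÷ 0.000753804 ÷ 174.345 = 0.970418
Product < 1; profitable direction is HKD → KRW → USD → HKD.

0.9704 (arbitrage exists)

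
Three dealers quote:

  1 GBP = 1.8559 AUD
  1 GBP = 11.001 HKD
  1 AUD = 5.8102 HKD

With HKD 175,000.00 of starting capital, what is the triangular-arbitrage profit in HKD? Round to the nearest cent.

Profit: HKD 3,535.49

Profitable loop is HKD → AUD → GBP → HKD:
HKD 175,000.00 ÷ 5.8102 = AUD 30,119.45
AUD 30,119.45 ÷ 1.8559 = GBP 16,229.02
GBP 16,229.02 × 11.001 = HKD 178,535.49
Profit = HKD 178,535.49 − HKD 175,000.00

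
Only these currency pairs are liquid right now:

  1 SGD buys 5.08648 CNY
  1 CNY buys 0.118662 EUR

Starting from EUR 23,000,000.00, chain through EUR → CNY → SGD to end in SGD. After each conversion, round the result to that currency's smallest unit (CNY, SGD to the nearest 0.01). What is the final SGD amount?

SGD 38,106,479.76

EUR 23,000,000.00 ÷ 0.118662 = CNY 193,827,847.16
CNY 193,827,847.16 ÷ 5.08648 = SGD 38,106,479.76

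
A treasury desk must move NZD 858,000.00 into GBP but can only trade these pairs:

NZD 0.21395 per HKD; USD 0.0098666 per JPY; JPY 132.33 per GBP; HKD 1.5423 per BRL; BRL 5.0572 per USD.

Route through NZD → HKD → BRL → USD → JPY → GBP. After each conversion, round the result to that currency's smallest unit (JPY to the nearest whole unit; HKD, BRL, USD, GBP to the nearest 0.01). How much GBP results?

GBP 393,794.97

NZD 858,000.00 ÷ 0.21395 = HKD 4,010,282.78
HKD 4,010,282.78 ÷ 1.5423 = BRL 2,600,196.32
BRL 2,600,196.32 ÷ 5.0572 = USD 514,157.30
USD 514,157.30 ÷ 0.0098666 = JPY 52,110,889
JPY 52,110,889 ÷ 132.33 = GBP 393,794.97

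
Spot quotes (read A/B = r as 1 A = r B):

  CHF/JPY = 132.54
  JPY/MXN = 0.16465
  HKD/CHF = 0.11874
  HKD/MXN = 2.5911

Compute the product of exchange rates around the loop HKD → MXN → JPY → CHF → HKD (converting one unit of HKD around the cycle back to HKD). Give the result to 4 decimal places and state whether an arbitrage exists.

1.0000 (no arbitrage)

Around HKD → MXN → JPY → CHF → HKD: 1 × 2.5911 ÷ 0.16465 ÷ 132.54 ÷ 0.11874 = 0.999950
Product ≈ 1 (deviation 0.005%, within rounding noise).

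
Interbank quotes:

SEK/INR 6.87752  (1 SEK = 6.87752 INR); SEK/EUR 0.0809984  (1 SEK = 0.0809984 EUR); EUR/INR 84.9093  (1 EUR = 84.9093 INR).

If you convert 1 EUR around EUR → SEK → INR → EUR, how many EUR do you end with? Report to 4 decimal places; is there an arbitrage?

1.0000 (no arbitrage)

Around EUR → SEK → INR → EUR: 1 ÷ 0.0809984 × 6.87752 ÷ 84.9093 = 1.000000
Product ≈ 1 (deviation 0.000%, within rounding noise).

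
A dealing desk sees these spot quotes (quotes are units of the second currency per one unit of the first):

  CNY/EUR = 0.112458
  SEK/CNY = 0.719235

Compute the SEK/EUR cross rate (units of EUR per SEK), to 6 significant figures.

1 SEK × 0.719235 = 0.719235 CNY
0.719235 CNY × 0.112458 = 0.0808837 EUR

SEK/EUR = 0.0808837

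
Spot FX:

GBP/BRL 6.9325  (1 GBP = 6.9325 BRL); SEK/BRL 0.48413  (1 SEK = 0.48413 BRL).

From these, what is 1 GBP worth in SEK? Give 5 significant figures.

1 GBP × 6.9325 = 6.9325 BRL
6.9325 BRL ÷ 0.48413 = 14.3195 SEK

GBP/SEK = 14.320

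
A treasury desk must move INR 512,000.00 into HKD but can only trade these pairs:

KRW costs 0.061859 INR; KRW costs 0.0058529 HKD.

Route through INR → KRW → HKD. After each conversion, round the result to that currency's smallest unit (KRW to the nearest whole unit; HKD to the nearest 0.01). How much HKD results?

INR 512,000.00 ÷ 0.061859 = KRW 8,276,888
KRW 8,276,888 × 0.0058529 = HKD 48,443.80

HKD 48,443.80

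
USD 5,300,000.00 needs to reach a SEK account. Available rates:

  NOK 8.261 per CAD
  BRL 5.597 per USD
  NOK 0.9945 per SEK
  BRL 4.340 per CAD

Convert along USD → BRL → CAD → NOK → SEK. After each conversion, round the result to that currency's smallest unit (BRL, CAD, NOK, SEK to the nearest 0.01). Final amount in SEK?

USD 5,300,000.00 × 5.597 = BRL 29,664,100.00
BRL 29,664,100.00 ÷ 4.340 = CAD 6,835,046.08
CAD 6,835,046.08 × 8.261 = NOK 56,464,315.67
NOK 56,464,315.67 ÷ 0.9945 = SEK 56,776,586.90

SEK 56,776,586.90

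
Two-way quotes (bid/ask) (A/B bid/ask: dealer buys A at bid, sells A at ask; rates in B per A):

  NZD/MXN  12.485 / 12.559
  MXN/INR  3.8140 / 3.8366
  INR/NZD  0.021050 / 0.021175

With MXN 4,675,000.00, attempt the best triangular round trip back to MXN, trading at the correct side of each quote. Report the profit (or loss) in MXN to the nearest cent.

Net profit: MXN 11,007.19

Best loop MXN → INR → NZD → MXN:
MXN 4,675,000.00 × 3.8140 (sell MXN at bid) = INR 17,830,450.00
INR 17,830,450.00 × 0.021050 (sell INR at bid) = NZD 375,330.97
NZD 375,330.97 × 12.485 (sell NZD at bid) = MXN 4,686,007.19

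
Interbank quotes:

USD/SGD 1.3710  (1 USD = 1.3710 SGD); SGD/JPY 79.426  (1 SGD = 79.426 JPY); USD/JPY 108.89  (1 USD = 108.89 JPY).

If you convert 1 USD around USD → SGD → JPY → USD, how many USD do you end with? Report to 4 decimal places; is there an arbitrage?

Around USD → SGD → JPY → USD: 1 × 1.3710 × 79.426 ÷ 108.89 = 1.000028
Product ≈ 1 (deviation 0.003%, within rounding noise).

1.0000 (no arbitrage)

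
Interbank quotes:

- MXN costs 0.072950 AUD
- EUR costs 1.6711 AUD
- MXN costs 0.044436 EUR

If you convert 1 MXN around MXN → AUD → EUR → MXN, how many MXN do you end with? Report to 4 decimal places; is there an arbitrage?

0.9824 (arbitrage exists)

Around MXN → AUD → EUR → MXN: 1 × 0.072950 ÷ 1.6711 ÷ 0.044436 = 0.982399
Product < 1; profitable direction is MXN → EUR → AUD → MXN.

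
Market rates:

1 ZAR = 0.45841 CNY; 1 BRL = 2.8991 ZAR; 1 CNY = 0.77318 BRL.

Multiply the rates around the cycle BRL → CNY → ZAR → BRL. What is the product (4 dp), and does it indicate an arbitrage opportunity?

Around BRL → CNY → ZAR → BRL: 1 ÷ 0.77318 ÷ 0.45841 ÷ 2.8991 = 0.973200
Product < 1; profitable direction is BRL → ZAR → CNY → BRL.

0.9732 (arbitrage exists)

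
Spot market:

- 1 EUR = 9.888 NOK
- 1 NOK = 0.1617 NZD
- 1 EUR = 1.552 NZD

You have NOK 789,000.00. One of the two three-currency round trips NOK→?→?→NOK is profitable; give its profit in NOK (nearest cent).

Profitable loop is NOK → NZD → EUR → NOK:
NOK 789,000.00 × 0.1617 = NZD 127,581.30
NZD 127,581.30 ÷ 1.552 = EUR 82,204.45
EUR 82,204.45 × 9.888 = NOK 812,837.56
Profit = NOK 812,837.56 − NOK 789,000.00

Profit: NOK 23,837.56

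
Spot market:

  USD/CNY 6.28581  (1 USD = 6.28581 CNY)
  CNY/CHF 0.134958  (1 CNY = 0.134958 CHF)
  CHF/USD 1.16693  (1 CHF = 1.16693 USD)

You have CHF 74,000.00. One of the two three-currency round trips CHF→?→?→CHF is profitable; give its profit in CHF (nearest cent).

Profit: CHF 752.73

Profitable loop is CHF → CNY → USD → CHF:
CHF 74,000.00 ÷ 0.134958 = CNY 548,318.74
CNY 548,318.74 ÷ 6.28581 = USD 87,231.20
USD 87,231.20 ÷ 1.16693 = CHF 74,752.73
Profit = CHF 74,752.73 − CHF 74,000.00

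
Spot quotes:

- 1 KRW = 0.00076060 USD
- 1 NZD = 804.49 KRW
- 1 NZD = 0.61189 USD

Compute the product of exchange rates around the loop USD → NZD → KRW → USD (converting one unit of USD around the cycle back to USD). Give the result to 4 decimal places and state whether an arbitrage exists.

1.0000 (no arbitrage)

Around USD → NZD → KRW → USD: 1 ÷ 0.61189 × 804.49 × 0.00076060 = 1.000008
Product ≈ 1 (deviation 0.001%, within rounding noise).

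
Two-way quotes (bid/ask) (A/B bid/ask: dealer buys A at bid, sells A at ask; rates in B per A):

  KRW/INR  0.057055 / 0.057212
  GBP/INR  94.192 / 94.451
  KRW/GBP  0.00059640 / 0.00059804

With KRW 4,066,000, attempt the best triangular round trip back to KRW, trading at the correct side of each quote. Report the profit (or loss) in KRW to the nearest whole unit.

Net profit: KRW 40,996

Best loop KRW → INR → GBP → KRW:
KRW 4,066,000 × 0.057055 (sell KRW at bid) = INR 231,985.63
INR 231,985.63 ÷ 94.451 (buy GBP at ask) = GBP 2,456.15
GBP 2,456.15 ÷ 0.00059804 (buy KRW at ask) = KRW 4,106,996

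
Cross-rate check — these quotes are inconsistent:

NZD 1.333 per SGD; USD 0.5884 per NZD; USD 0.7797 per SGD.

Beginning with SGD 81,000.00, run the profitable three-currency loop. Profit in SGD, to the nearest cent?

Profitable loop is SGD → NZD → USD → SGD:
SGD 81,000.00 × 1.333 = NZD 107,973.00
NZD 107,973.00 × 0.5884 = USD 63,531.31
USD 63,531.31 ÷ 0.7797 = SGD 81,481.74
Profit = SGD 81,481.74 − SGD 81,000.00

Profit: SGD 481.74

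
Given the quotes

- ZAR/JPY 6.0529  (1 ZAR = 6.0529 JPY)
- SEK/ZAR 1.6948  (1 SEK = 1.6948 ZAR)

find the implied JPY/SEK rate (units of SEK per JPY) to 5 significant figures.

JPY/SEK = 0.097481

1 JPY ÷ 6.0529 = 0.16521 ZAR
0.16521 ZAR ÷ 1.6948 = 0.0974806 SEK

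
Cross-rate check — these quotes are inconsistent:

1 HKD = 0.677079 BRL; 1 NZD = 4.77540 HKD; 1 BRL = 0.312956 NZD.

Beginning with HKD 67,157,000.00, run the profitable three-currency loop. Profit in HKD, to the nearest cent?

Profitable loop is HKD → BRL → NZD → HKD:
HKD 67,157,000.00 × 0.677079 = BRL 45,470,594.40
BRL 45,470,594.40 × 0.312956 = NZD 14,230,295.34
NZD 14,230,295.34 × 4.77540 = HKD 67,955,352.38
Profit = HKD 67,955,352.38 − HKD 67,157,000.00

Profit: HKD 798,352.38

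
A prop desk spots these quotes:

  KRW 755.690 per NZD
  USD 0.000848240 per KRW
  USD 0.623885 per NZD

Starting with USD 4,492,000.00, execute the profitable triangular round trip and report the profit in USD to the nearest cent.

Profit: USD 123,275.46

Profitable loop is USD → NZD → KRW → USD:
USD 4,492,000.00 ÷ 0.623885 = NZD 7,200,044.88
NZD 7,200,044.88 × 755.690 = KRW 5,441,001,915
KRW 5,441,001,915 × 0.000848240 = USD 4,615,275.46
Profit = USD 4,615,275.46 − USD 4,492,000.00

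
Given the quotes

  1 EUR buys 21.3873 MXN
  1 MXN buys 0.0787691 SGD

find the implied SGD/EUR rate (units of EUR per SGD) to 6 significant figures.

SGD/EUR = 0.593592

1 SGD ÷ 0.0787691 = 12.6953 MXN
12.6953 MXN ÷ 21.3873 = 0.593592 EUR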